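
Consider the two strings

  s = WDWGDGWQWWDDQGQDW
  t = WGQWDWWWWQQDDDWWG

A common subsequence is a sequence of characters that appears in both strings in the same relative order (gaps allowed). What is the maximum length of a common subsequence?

10

Pick W [1,4], then D [2,5], then W [3,6], then W [7,7], then W [9,8], then W [10,9], then D [11,12], then D [12,13], then D [16,14], then W [17,16]; all 10 characters appear in both, in order. The LCS DP gives dp[17][17] = 10, so this is optimal.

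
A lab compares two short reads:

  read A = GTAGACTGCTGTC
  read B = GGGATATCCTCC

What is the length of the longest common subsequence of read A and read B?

7

Pick G [1,3], T [2,5], A [3,6], C [6,9], T [7,10], C [9,11], C [13,12]; all 7 bases appear in both, in order. The LCS DP gives dp[13][12] = 7, so this is optimal.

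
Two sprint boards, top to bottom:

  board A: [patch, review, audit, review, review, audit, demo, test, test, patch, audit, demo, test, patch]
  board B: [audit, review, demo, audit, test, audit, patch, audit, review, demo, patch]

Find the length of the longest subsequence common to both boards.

Pick audit (board A #3, board B #1), then review (board A #4, board B #2), then audit (board A #6, board B #4), then test (board A #8, board B #5), then patch (board A #10, board B #7), then audit (board A #11, board B #8), then demo (board A #12, board B #10), then patch (board A #14, board B #11); all 8 tasks appear in both, in order, and the DP table's final entry dp[14][11] is also 8, so no common subsequence is longer.

8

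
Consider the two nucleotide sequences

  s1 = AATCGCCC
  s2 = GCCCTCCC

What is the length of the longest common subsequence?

4

Let dp[i][j] be the LCS length of the first i bases of s1 and the first j bases of s2. dp[i][j] = dp[i-1][j-1]+1 when the i-th and j-th bases match, else max(dp[i-1][j], dp[i][j-1]).
    ·  G  C  C  C  T  C  C  C
 ·  0  0  0  0  0  0  0  0  0
 A  0  0  0  0  0  0  0  0  0
 A  0  0  0  0  0  0  0  0  0
 T  0  0  0  0  0  1  1  1  1
 C  0  0  1  1  1  1  2  2  2
 G  0  1  1  1  1  1  2  2  2
 C  0  1  2  2  2  2  2  3  3
 C  0  1  2  3  3  3  3  3  4
 C  0  1  2  3  4  4  4  4  4
dp[8][8] = 4. One LCS (by backtracking along matches): TCCC.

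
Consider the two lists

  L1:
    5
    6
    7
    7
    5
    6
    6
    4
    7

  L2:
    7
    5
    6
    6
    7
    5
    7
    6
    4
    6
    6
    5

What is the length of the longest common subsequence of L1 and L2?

Taking 5 (L1 #1, L2 #2); then 6 (L1 #2, L2 #4); then 7 (L1 #3, L2 #5); then 7 (L1 #4, L2 #7); then 6 (L1 #6, L2 #10); then 6 (L1 #7, L2 #11) gives a common subsequence of length 6. Since dp[9][12] = 6, nothing longer is possible.

6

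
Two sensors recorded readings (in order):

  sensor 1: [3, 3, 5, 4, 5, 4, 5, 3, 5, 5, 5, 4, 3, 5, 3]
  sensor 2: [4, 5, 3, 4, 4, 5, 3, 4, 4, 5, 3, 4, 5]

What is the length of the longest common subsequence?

Taking 3 [1,3] → 3 [2,7] → 4 [4,8] → 4 [6,9] → 5 [7,10] → 3 [8,11] → 4 [12,12] → 5 [14,13] gives a common subsequence of length 8, and the DP table's final entry dp[15][13] is also 8, so no common subsequence is longer.

8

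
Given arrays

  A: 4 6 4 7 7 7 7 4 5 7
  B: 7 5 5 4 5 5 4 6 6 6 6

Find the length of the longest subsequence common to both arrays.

3

Let dp[i][j] be the LCS length of the first i values of A and the first j values of B. dp[i][j] = dp[i-1][j-1]+1 when the i-th and j-th values match, else max(dp[i-1][j], dp[i][j-1]).
    ·  7  5  5  4  5  5  4  6  6  6  6
 ·  0  0  0  0  0  0  0  0  0  0  0  0
 4  0  0  0  0  1  1  1  1  1  1  1  1
 6  0  0  0  0  1  1  1  1  2  2  2  2
 4  0  0  0  0  1  1  1  2  2  2  2  2
 7  0  1  1  1  1  1  1  2  2  2  2  2
 7  0  1  1  1  1  1  1  2  2  2  2  2
 7  0  1  1  1  1  1  1  2  2  2  2  2
 7  0  1  1  1  1  1  1  2  2  2  2  2
 4  0  1  1  1  2  2  2  2  2  2  2  2
 5  0  1  2  2  2  3  3  3  3  3  3  3
 7  0  1  2  2  2  3  3  3  3  3  3  3
dp[10][11] = 3. One LCS (by backtracking along matches): 7, 4, 5.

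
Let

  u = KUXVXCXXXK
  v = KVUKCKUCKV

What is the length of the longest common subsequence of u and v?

4

Pick K (u #1, v #6); then U (u #2, v #7); then C (u #6, v #8); then K (u #10, v #9); all 4 characters appear in both, in order, and the DP table's final entry dp[10][10] is also 4, so no common subsequence is longer.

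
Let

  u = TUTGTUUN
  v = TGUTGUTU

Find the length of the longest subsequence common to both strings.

6

Let dp[i][j] be the LCS length of the first i characters of u and the first j characters of v. dp[i][j] = dp[i-1][j-1]+1 when the i-th and j-th characters match, else max(dp[i-1][j], dp[i][j-1]).
    ·  T  G  U  T  G  U  T  U
 ·  0  0  0  0  0  0  0  0  0
 T  0  1  1  1  1  1  1  1  1
 U  0  1  1  2  2  2  2  2  2
 T  0  1  1  2  3  3  3  3  3
 G  0  1  2  2  3  4  4  4  4
 T  0  1  2  2  3  4  4  5  5
 U  0  1  2  3  3  4  5  5  6
 U  0  1  2  3  3  4  5  5  6
 N  0  1  2  3  3  4  5  5  6
dp[8][8] = 6. One LCS (by backtracking along matches): TUTGTU.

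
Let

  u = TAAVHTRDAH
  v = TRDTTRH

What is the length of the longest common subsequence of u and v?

Let dp[i][j] be the LCS length of the first i characters of u and the first j characters of v. dp[i][j] = dp[i-1][j-1]+1 when the i-th and j-th characters match, else max(dp[i-1][j], dp[i][j-1]).
    ·  T  R  D  T  T  R  H
 ·  0  0  0  0  0  0  0  0
 T  0  1  1  1  1  1  1  1
 A  0  1  1  1  1  1  1  1
 A  0  1  1  1  1  1  1  1
 V  0  1  1  1  1  1  1  1
 H  0  1  1  1  1  1  1  2
 T  0  1  1  1  2  2  2  2
 R  0  1  2  2  2  2  3  3
 D  0  1  2  3  3  3  3  3
 A  0  1  2  3  3  3  3  3
 H  0  1  2  3  3  3  3  4
dp[10][7] = 4. One LCS (by backtracking along matches): TTRH.

4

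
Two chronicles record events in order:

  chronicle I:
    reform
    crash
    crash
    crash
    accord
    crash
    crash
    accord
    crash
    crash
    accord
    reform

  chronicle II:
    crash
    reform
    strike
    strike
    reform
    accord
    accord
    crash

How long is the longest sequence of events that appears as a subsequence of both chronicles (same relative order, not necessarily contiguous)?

Taking reform (chronicle I #1, chronicle II #5) → accord (chronicle I #5, chronicle II #6) → accord (chronicle I #8, chronicle II #7) → crash (chronicle I #10, chronicle II #8) gives a common subsequence of length 4. Since dp[12][8] = 4, nothing longer is possible.

4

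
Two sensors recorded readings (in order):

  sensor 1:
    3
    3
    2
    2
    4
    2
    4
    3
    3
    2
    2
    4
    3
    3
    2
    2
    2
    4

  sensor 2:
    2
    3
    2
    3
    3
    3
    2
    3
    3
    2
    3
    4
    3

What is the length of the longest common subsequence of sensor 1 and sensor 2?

Pick 3 at sensor 1[1]=sensor 2[2]; then 3 at sensor 1[2]=sensor 2[4]; then 3 at sensor 1[8]=sensor 2[5]; then 3 at sensor 1[9]=sensor 2[6]; then 2 at sensor 1[11]=sensor 2[7]; then 3 at sensor 1[13]=sensor 2[8]; then 3 at sensor 1[14]=sensor 2[9]; then 2 at sensor 1[15]=sensor 2[10]; then 4 at sensor 1[18]=sensor 2[12]; all 9 values appear in both, in order. Since dp[18][13] = 9, nothing longer is possible.

9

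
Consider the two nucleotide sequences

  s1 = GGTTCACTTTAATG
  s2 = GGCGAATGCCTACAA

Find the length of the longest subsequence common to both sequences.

Match G (s1 #1, s2 #2), then G (s1 #2, s2 #4), then T (s1 #3, s2 #7), then T (s1 #4, s2 #11), then A (s1 #6, s2 #12), then C (s1 #7, s2 #13), then A (s1 #11, s2 #14), then A (s1 #12, s2 #15) — 8 bases in the same relative order in both. Since dp[14][15] = 8, nothing longer is possible.

8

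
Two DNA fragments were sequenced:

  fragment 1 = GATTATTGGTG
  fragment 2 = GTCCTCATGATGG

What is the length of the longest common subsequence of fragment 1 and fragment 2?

Pick G at fragment 1[1]=fragment 2[1] → T at fragment 1[3]=fragment 2[2] → T at fragment 1[4]=fragment 2[5] → A at fragment 1[5]=fragment 2[7] → T at fragment 1[6]=fragment 2[8] → T at fragment 1[7]=fragment 2[11] → G at fragment 1[9]=fragment 2[12] → G at fragment 1[11]=fragment 2[13]; all 8 bases appear in both, in order, and the DP table's final entry dp[11][13] is also 8, so no common subsequence is longer.

8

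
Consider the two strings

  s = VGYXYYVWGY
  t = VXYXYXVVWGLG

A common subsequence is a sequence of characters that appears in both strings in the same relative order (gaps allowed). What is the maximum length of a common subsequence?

Match V [1,1]; then Y [3,3]; then X [4,4]; then Y [5,5]; then V [7,8]; then W [8,9]; then G [9,12] — 7 characters in the same relative order in both, and the DP table's final entry dp[10][12] is also 7, so no common subsequence is longer.

7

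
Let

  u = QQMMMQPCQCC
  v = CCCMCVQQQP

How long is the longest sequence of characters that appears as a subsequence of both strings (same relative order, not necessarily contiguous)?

4

Let dp[i][j] be the LCS length of the first i characters of u and the first j characters of v. dp[i][j] = dp[i-1][j-1]+1 when the i-th and j-th characters match, else max(dp[i-1][j], dp[i][j-1]).
    ·  C  C  C  M  C  V  Q  Q  Q  P
 ·  0  0  0  0  0  0  0  0  0  0  0
 Q  0  0  0  0  0  0  0  1  1  1  1
 Q  0  0  0  0  0  0  0  1  2  2  2
 M  0  0  0  0  1  1  1  1  2  2  2
 M  0  0  0  0  1  1  1  1  2  2  2
 M  0  0  0  0  1  1  1  1  2  2  2
 Q  0  0  0  0  1  1  1  2  2  3  3
 P  0  0  0  0  1  1  1  2  2  3  4
 C  0  1  1  1  1  2  2  2  2  3  4
 Q  0  1  1  1  1  2  2  3  3  3  4
 C  0  1  2  2  2  2  2  3  3  3  4
 C  0  1  2  3  3  3  3  3  3  3  4
dp[11][10] = 4. One LCS (by backtracking along matches): QQQP.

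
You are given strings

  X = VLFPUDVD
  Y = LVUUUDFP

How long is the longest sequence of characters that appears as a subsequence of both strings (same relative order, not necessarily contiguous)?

3

Let dp[i][j] be the LCS length of the first i characters of X and the first j characters of Y. dp[i][j] = dp[i-1][j-1]+1 when the i-th and j-th characters match, else max(dp[i-1][j], dp[i][j-1]).
    ·  L  V  U  U  U  D  F  P
 ·  0  0  0  0  0  0  0  0  0
 V  0  0  1  1  1  1  1  1  1
 L  0  1  1  1  1  1  1  1  1
 F  0  1  1  1  1  1  1  2  2
 P  0  1  1  1  1  1  1  2  3
 U  0  1  1  2  2  2  2  2  3
 D  0  1  1  2  2  2  3  3  3
 V  0  1  2  2  2  2  3  3  3
 D  0  1  2  2  2  2  3  3  3
dp[8][8] = 3. One LCS (by backtracking along matches): VFP.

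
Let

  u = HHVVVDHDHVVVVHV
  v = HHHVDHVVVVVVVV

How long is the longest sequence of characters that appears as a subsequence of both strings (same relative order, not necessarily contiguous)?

10

Taking H [1,3], then H [2,6], then V [3,7], then V [4,8], then V [5,9], then V [10,10], then V [11,11], then V [12,12], then V [13,13], then V [15,14] gives a common subsequence of length 10. The LCS DP gives dp[15][14] = 10, so this is optimal.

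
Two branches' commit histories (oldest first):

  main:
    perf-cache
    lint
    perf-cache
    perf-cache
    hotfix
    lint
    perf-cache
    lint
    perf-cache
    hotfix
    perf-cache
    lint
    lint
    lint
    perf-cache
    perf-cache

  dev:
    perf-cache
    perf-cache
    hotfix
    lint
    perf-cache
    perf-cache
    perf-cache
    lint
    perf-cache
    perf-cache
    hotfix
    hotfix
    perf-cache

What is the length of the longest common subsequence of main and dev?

10

Match perf-cache at main[3]=dev[1], then perf-cache at main[4]=dev[2], then hotfix at main[5]=dev[3], then lint at main[6]=dev[4], then perf-cache at main[7]=dev[5], then perf-cache at main[9]=dev[6], then perf-cache at main[11]=dev[7], then lint at main[12]=dev[8], then perf-cache at main[15]=dev[10], then perf-cache at main[16]=dev[13] — 10 commits in the same relative order in both, and the DP table's final entry dp[16][13] is also 10, so no common subsequence is longer.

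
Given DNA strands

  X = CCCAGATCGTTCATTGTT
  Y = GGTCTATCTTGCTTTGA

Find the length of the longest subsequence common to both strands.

Taking G (X #5, Y #2) → T (X #7, Y #3) → C (X #8, Y #4) → T (X #10, Y #5) → T (X #11, Y #7) → C (X #12, Y #8) → T (X #14, Y #9) → T (X #15, Y #10) → G (X #16, Y #11) → T (X #17, Y #14) → T (X #18, Y #15) gives a common subsequence of length 11. The LCS DP gives dp[18][17] = 11, so this is optimal.

11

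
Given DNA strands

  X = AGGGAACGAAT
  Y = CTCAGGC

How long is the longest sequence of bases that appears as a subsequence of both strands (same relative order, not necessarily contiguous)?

Let dp[i][j] be the LCS length of the first i bases of X and the first j bases of Y. dp[i][j] = dp[i-1][j-1]+1 when the i-th and j-th bases match, else max(dp[i-1][j], dp[i][j-1]).
    ·  C  T  C  A  G  G  C
 ·  0  0  0  0  0  0  0  0
 A  0  0  0  0  1  1  1  1
 G  0  0  0  0  1  2  2  2
 G  0  0  0  0  1  2  3  3
 G  0  0  0  0  1  2  3  3
 A  0  0  0  0  1  2  3  3
 A  0  0  0  0  1  2  3  3
 C  0  1  1  1  1  2  3  4
 G  0  1  1  1  1  2  3  4
 A  0  1  1  1  2  2  3  4
 A  0  1  1  1  2  2  3  4
 T  0  1  2  2  2  2  3  4
dp[11][7] = 4. One LCS (by backtracking along matches): AGGC.

4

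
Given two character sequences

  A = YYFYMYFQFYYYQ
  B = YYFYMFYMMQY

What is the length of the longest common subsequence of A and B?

8

Match Y [1,1], then Y [2,2], then F [3,3], then Y [4,4], then M [5,5], then Y [6,7], then Q [8,10], then Y [12,11] — 8 characters in the same relative order in both. dp[13][11] = 8 confirms this is the maximum.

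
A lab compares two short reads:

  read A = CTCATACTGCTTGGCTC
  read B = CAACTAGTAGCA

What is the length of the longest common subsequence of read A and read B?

9

Match C (read A #3, read B #1), A (read A #4, read B #2), A (read A #6, read B #3), C (read A #7, read B #4), T (read A #8, read B #5), G (read A #9, read B #7), T (read A #11, read B #8), G (read A #14, read B #10), C (read A #15, read B #11) — 9 bases in the same relative order in both, and the DP table's final entry dp[17][12] is also 9, so no common subsequence is longer.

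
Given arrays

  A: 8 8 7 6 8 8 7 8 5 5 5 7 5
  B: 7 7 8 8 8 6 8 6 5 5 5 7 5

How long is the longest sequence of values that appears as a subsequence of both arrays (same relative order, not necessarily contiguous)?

Taking 8 (A #1, B #4) → 8 (A #2, B #5) → 6 (A #4, B #6) → 8 (A #5, B #7) → 5 (A #9, B #9) → 5 (A #10, B #10) → 5 (A #11, B #11) → 7 (A #12, B #12) → 5 (A #13, B #13) gives a common subsequence of length 9. The LCS DP gives dp[13][13] = 9, so this is optimal.

9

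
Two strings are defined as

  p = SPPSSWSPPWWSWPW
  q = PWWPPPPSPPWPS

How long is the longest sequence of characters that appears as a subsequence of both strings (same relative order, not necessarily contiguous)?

Pick P at p[2]=q[6], then P at p[3]=q[7], then S at p[7]=q[8], then P at p[8]=q[9], then P at p[9]=q[10], then W at p[10]=q[11], then S at p[12]=q[13]; all 7 characters appear in both, in order. Since dp[15][13] = 7, nothing longer is possible.

7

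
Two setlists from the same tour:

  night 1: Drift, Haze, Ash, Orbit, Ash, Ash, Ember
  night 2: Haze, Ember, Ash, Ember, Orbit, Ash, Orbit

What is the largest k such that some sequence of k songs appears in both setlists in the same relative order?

Match Haze (night 1 #2, night 2 #1), then Ash (night 1 #3, night 2 #3), then Orbit (night 1 #4, night 2 #5), then Ash (night 1 #5, night 2 #6) — 4 songs in the same relative order in both, and the DP table's final entry dp[7][7] is also 4, so no common subsequence is longer.

4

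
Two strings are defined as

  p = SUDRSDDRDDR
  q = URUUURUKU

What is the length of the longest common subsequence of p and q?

Taking U [2,1], then R [4,2], then R [8,6] gives a common subsequence of length 3, and the DP table's final entry dp[11][9] is also 3, so no common subsequence is longer.

3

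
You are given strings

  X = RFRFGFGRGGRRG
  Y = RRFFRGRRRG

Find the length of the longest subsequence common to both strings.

Pick R [1,1], R [3,2], F [4,3], F [6,4], G [7,6], R [8,7], R [11,8], R [12,9], G [13,10]; all 9 characters appear in both, in order. The LCS DP gives dp[13][10] = 9, so this is optimal.

9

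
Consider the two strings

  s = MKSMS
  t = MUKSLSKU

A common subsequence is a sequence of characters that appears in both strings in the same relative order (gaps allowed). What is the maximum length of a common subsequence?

Let dp[i][j] be the LCS length of the first i characters of s and the first j characters of t. dp[i][j] = dp[i-1][j-1]+1 when the i-th and j-th characters match, else max(dp[i-1][j], dp[i][j-1]).
    ·  M  U  K  S  L  S  K  U
 ·  0  0  0  0  0  0  0  0  0
 M  0  1  1  1  1  1  1  1  1
 K  0  1  1  2  2  2  2  2  2
 S  0  1  1  2  3  3  3  3  3
 M  0  1  1  2  3  3  3  3  3
 S  0  1  1  2  3  3  4  4  4
dp[5][8] = 4. One LCS (by backtracking along matches): MKSS.

4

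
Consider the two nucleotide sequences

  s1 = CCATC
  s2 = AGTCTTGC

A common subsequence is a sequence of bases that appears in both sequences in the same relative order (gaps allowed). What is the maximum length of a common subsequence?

One common subsequence of length 3: C at s1[1]=s2[4], T at s1[4]=s2[6], C at s1[5]=s2[8]. The LCS DP gives dp[5][8] = 3, so this is optimal.

3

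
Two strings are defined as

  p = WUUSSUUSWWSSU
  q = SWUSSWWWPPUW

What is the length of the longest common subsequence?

Match W [1,2], then U [3,3], then S [4,4], then S [5,5], then W [9,7], then W [10,8], then U [13,11] — 7 characters in the same relative order in both. dp[13][12] = 7 confirms this is the maximum.

7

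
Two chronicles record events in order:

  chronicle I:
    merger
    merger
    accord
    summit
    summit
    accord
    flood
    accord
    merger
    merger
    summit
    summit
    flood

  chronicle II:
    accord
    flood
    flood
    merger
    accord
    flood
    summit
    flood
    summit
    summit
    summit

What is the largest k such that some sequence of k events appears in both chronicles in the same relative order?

6

One common subsequence of length 6: merger at chronicle I[2]=chronicle II[4] → accord at chronicle I[3]=chronicle II[5] → summit at chronicle I[4]=chronicle II[7] → summit at chronicle I[5]=chronicle II[9] → summit at chronicle I[11]=chronicle II[10] → summit at chronicle I[12]=chronicle II[11]. Since dp[13][11] = 6, nothing longer is possible.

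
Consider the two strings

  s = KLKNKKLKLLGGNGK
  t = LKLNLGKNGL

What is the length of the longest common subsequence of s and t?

Match K at s[1]=t[2] → L at s[2]=t[3] → N at s[4]=t[4] → L at s[7]=t[5] → K at s[8]=t[7] → N at s[13]=t[8] → G at s[14]=t[9] — 7 characters in the same relative order in both, and the DP table's final entry dp[15][10] is also 7, so no common subsequence is longer.

7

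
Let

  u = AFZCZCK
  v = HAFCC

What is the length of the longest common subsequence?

4

Match A at u[1]=v[2] → F at u[2]=v[3] → C at u[4]=v[4] → C at u[6]=v[5] — 4 characters in the same relative order in both. dp[7][5] = 4 confirms this is the maximum.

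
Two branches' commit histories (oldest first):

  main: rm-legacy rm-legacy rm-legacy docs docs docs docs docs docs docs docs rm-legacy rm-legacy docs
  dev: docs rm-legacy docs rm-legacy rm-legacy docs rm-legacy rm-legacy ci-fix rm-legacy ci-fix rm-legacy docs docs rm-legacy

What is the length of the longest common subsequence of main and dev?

Match rm-legacy (main #1, dev #2), then rm-legacy (main #2, dev #4), then rm-legacy (main #3, dev #5), then docs (main #4, dev #6), then docs (main #10, dev #13), then docs (main #11, dev #14), then rm-legacy (main #13, dev #15) — 7 commits in the same relative order in both. The LCS DP gives dp[14][15] = 7, so this is optimal.

7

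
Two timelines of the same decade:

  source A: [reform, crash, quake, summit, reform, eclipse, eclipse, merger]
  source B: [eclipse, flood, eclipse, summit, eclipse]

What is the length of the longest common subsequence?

Pick summit at source A[4]=source B[4] → eclipse at source A[7]=source B[5]; all 2 events appear in both, in order, and the DP table's final entry dp[8][5] is also 2, so no common subsequence is longer.

2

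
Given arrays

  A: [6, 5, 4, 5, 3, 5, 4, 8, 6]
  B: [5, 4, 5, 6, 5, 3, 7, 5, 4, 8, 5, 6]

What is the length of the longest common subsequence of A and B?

Let dp[i][j] be the LCS length of the first i values of A and the first j values of B. dp[i][j] = dp[i-1][j-1]+1 when the i-th and j-th values match, else max(dp[i-1][j], dp[i][j-1]).
    ·  5  4  5  6  5  3  7  5  4  8  5  6
 ·  0  0  0  0  0  0  0  0  0  0  0  0  0
 6  0  0  0  0  1  1  1  1  1  1  1  1  1
 5  0  1  1  1  1  2  2  2  2  2  2  2  2
 4  0  1  2  2  2  2  2  2  2  3  3  3  3
 5  0  1  2  3  3  3  3  3  3  3  3  4  4
 3  0  1  2  3  3  3  4  4  4  4  4  4  4
 5  0  1  2  3  3  4  4  4  5  5  5  5  5
 4  0  1  2  3  3  4  4  4  5  6  6  6  6
 8  0  1  2  3  3  4  4  4  5  6  7  7  7
 6  0  1  2  3  4  4  4  4  5  6  7  7  8
dp[9][12] = 8. One LCS (by backtracking along matches): 5, 4, 5, 3, 5, 4, 8, 6.

8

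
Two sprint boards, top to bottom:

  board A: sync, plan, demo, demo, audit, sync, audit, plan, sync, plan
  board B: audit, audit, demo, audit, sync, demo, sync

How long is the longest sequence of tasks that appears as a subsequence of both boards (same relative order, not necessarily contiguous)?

4

One common subsequence of length 4: demo (board A #4, board B #3), then audit (board A #5, board B #4), then sync (board A #6, board B #5), then sync (board A #9, board B #7). dp[10][7] = 4 confirms this is the maximum.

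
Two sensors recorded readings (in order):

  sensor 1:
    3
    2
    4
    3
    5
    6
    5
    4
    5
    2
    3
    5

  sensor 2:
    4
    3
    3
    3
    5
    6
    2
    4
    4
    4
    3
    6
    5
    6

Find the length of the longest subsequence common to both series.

7

Taking 3 at sensor 1[1]=sensor 2[3], then 3 at sensor 1[4]=sensor 2[4], then 5 at sensor 1[5]=sensor 2[5], then 6 at sensor 1[6]=sensor 2[6], then 4 at sensor 1[8]=sensor 2[10], then 3 at sensor 1[11]=sensor 2[11], then 5 at sensor 1[12]=sensor 2[13] gives a common subsequence of length 7. Since dp[12][14] = 7, nothing longer is possible.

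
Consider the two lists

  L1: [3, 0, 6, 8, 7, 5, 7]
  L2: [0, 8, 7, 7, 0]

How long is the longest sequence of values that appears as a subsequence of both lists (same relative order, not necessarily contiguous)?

4

Taking 0 [2,1], 8 [4,2], 7 [5,3], 7 [7,4] gives a common subsequence of length 4. dp[7][5] = 4 confirms this is the maximum.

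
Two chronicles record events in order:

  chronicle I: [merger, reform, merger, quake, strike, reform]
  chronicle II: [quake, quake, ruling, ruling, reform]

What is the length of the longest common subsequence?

2

Taking quake at chronicle I[4]=chronicle II[2] → reform at chronicle I[6]=chronicle II[5] gives a common subsequence of length 2. Since dp[6][5] = 2, nothing longer is possible.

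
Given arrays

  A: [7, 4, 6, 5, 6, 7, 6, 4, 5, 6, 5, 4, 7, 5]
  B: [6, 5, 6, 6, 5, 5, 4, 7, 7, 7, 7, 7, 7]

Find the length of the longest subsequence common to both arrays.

8

Pick 6 (A #3, B #1); then 5 (A #4, B #2); then 6 (A #5, B #3); then 6 (A #7, B #4); then 5 (A #9, B #5); then 5 (A #11, B #6); then 4 (A #12, B #7); then 7 (A #13, B #13); all 8 values appear in both, in order. The LCS DP gives dp[14][13] = 8, so this is optimal.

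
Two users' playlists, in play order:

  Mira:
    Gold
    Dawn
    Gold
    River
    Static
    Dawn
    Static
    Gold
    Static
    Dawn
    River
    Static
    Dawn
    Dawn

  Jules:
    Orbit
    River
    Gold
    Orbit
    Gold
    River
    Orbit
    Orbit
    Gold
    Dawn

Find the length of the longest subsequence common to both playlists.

5

One common subsequence of length 5: Gold [1,3], then Gold [3,5], then River [4,6], then Gold [8,9], then Dawn [14,10]. dp[14][10] = 5 confirms this is the maximum.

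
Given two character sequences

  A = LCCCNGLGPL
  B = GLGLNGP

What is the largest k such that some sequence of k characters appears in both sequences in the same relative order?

Let dp[i][j] be the LCS length of the first i characters of A and the first j characters of B. dp[i][j] = dp[i-1][j-1]+1 when the i-th and j-th characters match, else max(dp[i-1][j], dp[i][j-1]).
    ·  G  L  G  L  N  G  P
 ·  0  0  0  0  0  0  0  0
 L  0  0  1  1  1  1  1  1
 C  0  0  1  1  1  1  1  1
 C  0  0  1  1  1  1  1  1
 C  0  0  1  1  1  1  1  1
 N  0  0  1  1  1  2  2  2
 G  0  1  1  2  2  2  3  3
 L  0  1  2  2  3  3  3  3
 G  0  1  2  3  3  3  4  4
 P  0  1  2  3  3  3  4  5
 L  0  1  2  3  4  4  4  5
dp[10][7] = 5. One LCS (by backtracking along matches): LGLGP.

5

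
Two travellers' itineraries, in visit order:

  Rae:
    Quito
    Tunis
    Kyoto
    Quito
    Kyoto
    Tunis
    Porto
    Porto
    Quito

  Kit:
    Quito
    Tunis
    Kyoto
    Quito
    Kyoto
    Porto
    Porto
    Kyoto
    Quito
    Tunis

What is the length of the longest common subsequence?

8

Taking Quito at Rae[1]=Kit[1] → Tunis at Rae[2]=Kit[2] → Kyoto at Rae[3]=Kit[3] → Quito at Rae[4]=Kit[4] → Kyoto at Rae[5]=Kit[5] → Porto at Rae[7]=Kit[6] → Porto at Rae[8]=Kit[7] → Quito at Rae[9]=Kit[9] gives a common subsequence of length 8, and the DP table's final entry dp[9][10] is also 8, so no common subsequence is longer.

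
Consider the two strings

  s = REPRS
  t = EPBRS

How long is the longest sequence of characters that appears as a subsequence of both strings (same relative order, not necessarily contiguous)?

4

Let dp[i][j] be the LCS length of the first i characters of s and the first j characters of t. dp[i][j] = dp[i-1][j-1]+1 when the i-th and j-th characters match, else max(dp[i-1][j], dp[i][j-1]).
    ·  E  P  B  R  S
 ·  0  0  0  0  0  0
 R  0  0  0  0  1  1
 E  0  1  1  1  1  1
 P  0  1  2  2  2  2
 R  0  1  2  2  3  3
 S  0  1  2  2  3  4
dp[5][5] = 4. One LCS (by backtracking along matches): EPRS.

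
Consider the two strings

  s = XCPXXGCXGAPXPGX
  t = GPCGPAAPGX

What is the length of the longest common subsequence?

Let dp[i][j] be the LCS length of the first i characters of s and the first j characters of t. dp[i][j] = dp[i-1][j-1]+1 when the i-th and j-th characters match, else max(dp[i-1][j], dp[i][j-1]).
    ·  G  P  C  G  P  A  A  P  G  X
 ·  0  0  0  0  0  0  0  0  0  0  0
 X  0  0  0  0  0  0  0  0  0  0  1
 C  0  0  0  1  1  1  1  1  1  1  1
 P  0  0  1  1  1  2  2  2  2  2  2
 X  0  0  1  1  1  2  2  2  2  2  3
 X  0  0  1  1  1  2  2  2  2  2  3
 G  0  1  1  1  2  2  2  2  2  3  3
 C  0  1  1  2  2  2  2  2  2  3  3
 X  0  1  1  2  2  2  2  2  2  3  4
 G  0  1  1  2  3  3  3  3  3  3  4
 A  0  1  1  2  3  3  4  4  4  4  4
 P  0  1  2  2  3  4  4  4  5  5  5
 X  0  1  2  2  3  4  4  4  5  5  6
 P  0  1  2  2  3  4  4  4  5  5  6
 G  0  1  2  2  3  4  4  4  5  6  6
 X  0  1  2  2  3  4  4  4  5  6  7
dp[15][10] = 7. One LCS (by backtracking along matches): PCGAPGX.

7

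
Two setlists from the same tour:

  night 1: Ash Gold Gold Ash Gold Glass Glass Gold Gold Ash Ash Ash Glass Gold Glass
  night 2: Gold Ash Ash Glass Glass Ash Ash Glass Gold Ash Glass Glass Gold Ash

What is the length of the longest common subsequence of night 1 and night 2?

Taking Ash [1,2], then Ash [4,3], then Glass [6,4], then Glass [7,5], then Ash [10,6], then Ash [11,7], then Ash [12,10], then Glass [13,12], then Gold [14,13] gives a common subsequence of length 9, and the DP table's final entry dp[15][14] is also 9, so no common subsequence is longer.

9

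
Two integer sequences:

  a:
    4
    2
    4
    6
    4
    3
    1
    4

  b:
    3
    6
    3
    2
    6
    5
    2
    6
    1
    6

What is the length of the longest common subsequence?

Let dp[i][j] be the LCS length of the first i values of a and the first j values of b. dp[i][j] = dp[i-1][j-1]+1 when the i-th and j-th values match, else max(dp[i-1][j], dp[i][j-1]).
    ·  3  6  3  2  6  5  2  6  1  6
 ·  0  0  0  0  0  0  0  0  0  0  0
 4  0  0  0  0  0  0  0  0  0  0  0
 2  0  0  0  0  1  1  1  1  1  1  1
 4  0  0  0  0  1  1  1  1  1  1  1
 6  0  0  1  1  1  2  2  2  2  2  2
 4  0  0  1  1  1  2  2  2  2  2  2
 3  0  1  1  2  2  2  2  2  2  2  2
 1  0  1  1  2  2  2  2  2  2  3  3
 4  0  1  1  2  2  2  2  2  2  3  3
dp[8][10] = 3. One LCS (by backtracking along matches): 2, 6, 1.

3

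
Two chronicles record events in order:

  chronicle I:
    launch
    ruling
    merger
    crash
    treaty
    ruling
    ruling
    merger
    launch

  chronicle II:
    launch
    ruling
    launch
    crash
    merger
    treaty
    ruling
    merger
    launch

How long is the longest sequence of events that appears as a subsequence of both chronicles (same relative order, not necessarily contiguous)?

Match launch (chronicle I #1, chronicle II #1); then ruling (chronicle I #2, chronicle II #2); then merger (chronicle I #3, chronicle II #5); then treaty (chronicle I #5, chronicle II #6); then ruling (chronicle I #7, chronicle II #7); then merger (chronicle I #8, chronicle II #8); then launch (chronicle I #9, chronicle II #9) — 7 events in the same relative order in both, and the DP table's final entry dp[9][9] is also 7, so no common subsequence is longer.

7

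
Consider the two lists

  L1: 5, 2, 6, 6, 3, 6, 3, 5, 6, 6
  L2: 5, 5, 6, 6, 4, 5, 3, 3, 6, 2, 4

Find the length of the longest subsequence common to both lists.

6

Let dp[i][j] be the LCS length of the first i values of L1 and the first j values of L2. dp[i][j] = dp[i-1][j-1]+1 when the i-th and j-th values match, else max(dp[i-1][j], dp[i][j-1]).
    ·  5  5  6  6  4  5  3  3  6  2  4
 ·  0  0  0  0  0  0  0  0  0  0  0  0
 5  0  1  1  1  1  1  1  1  1  1  1  1
 2  0  1  1  1  1  1  1  1  1  1  2  2
 6  0  1  1  2  2  2  2  2  2  2  2  2
 6  0  1  1  2  3  3  3  3  3  3  3  3
 3  0  1  1  2  3  3  3  4  4  4  4  4
 6  0  1  1  2  3  3  3  4  4  5  5  5
 3  0  1  1  2  3  3  3  4  5  5  5  5
 5  0  1  2  2  3  3  4  4  5  5  5  5
 6  0  1  2  3  3  3  4  4  5  6  6  6
 6  0  1  2  3  4  4  4  4  5  6  6  6
dp[10][11] = 6. One LCS (by backtracking along matches): 5, 6, 6, 3, 3, 6.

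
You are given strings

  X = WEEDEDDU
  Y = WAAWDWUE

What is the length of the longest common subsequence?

Let dp[i][j] be the LCS length of the first i characters of X and the first j characters of Y. dp[i][j] = dp[i-1][j-1]+1 when the i-th and j-th characters match, else max(dp[i-1][j], dp[i][j-1]).
    ·  W  A  A  W  D  W  U  E
 ·  0  0  0  0  0  0  0  0  0
 W  0  1  1  1  1  1  1  1  1
 E  0  1  1  1  1  1  1  1  2
 E  0  1  1  1  1  1  1  1  2
 D  0  1  1  1  1  2  2  2  2
 E  0  1  1  1  1  2  2  2  3
 D  0  1  1  1  1  2  2  2  3
 D  0  1  1  1  1  2  2  2  3
 U  0  1  1  1  1  2  2  3  3
dp[8][8] = 3. One LCS (by backtracking along matches): WDE.

3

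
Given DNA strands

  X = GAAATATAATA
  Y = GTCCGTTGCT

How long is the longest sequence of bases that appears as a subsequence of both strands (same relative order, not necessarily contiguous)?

4

One common subsequence of length 4: G (X #1, Y #5), then T (X #5, Y #6), then T (X #7, Y #7), then T (X #10, Y #10). Since dp[11][10] = 4, nothing longer is possible.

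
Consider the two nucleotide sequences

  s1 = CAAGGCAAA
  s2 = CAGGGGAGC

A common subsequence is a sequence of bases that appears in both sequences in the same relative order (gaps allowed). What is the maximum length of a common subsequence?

Let dp[i][j] be the LCS length of the first i bases of s1 and the first j bases of s2. dp[i][j] = dp[i-1][j-1]+1 when the i-th and j-th bases match, else max(dp[i-1][j], dp[i][j-1]).
    ·  C  A  G  G  G  G  A  G  C
 ·  0  0  0  0  0  0  0  0  0  0
 C  0  1  1  1  1  1  1  1  1  1
 A  0  1  2  2  2  2  2  2  2  2
 A  0  1  2  2  2  2  2  3  3  3
 G  0  1  2  3  3  3  3  3  4  4
 G  0  1  2  3  4  4  4  4  4  4
 C  0  1  2  3  4  4  4  4  4  5
 A  0  1  2  3  4  4  4  5  5  5
 A  0  1  2  3  4  4  4  5  5  5
 A  0  1  2  3  4  4  4  5  5  5
dp[9][9] = 5. One LCS (by backtracking along matches): CAAGC.

5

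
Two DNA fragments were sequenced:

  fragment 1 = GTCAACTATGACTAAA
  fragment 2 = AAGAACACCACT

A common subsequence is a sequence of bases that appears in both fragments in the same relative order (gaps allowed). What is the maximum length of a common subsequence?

8

Taking G at fragment 1[1]=fragment 2[3] → A at fragment 1[4]=fragment 2[4] → A at fragment 1[5]=fragment 2[5] → C at fragment 1[6]=fragment 2[6] → A at fragment 1[8]=fragment 2[7] → A at fragment 1[11]=fragment 2[10] → C at fragment 1[12]=fragment 2[11] → T at fragment 1[13]=fragment 2[12] gives a common subsequence of length 8, and the DP table's final entry dp[16][12] is also 8, so no common subsequence is longer.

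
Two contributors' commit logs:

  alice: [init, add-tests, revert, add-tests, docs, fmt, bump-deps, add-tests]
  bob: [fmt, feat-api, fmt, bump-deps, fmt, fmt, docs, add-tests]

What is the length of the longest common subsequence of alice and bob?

3

Pick fmt [6,3]; then bump-deps [7,4]; then add-tests [8,8]; all 3 commits appear in both, in order. dp[8][8] = 3 confirms this is the maximum.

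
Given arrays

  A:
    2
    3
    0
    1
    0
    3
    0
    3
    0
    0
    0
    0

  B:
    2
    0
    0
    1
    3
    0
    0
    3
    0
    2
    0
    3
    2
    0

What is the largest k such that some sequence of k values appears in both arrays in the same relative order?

9

Pick 2 [1,1], then 0 [3,3], then 1 [4,4], then 0 [5,6], then 0 [7,7], then 3 [8,8], then 0 [9,9], then 0 [10,11], then 0 [12,14]; all 9 values appear in both, in order, and the DP table's final entry dp[12][14] is also 9, so no common subsequence is longer.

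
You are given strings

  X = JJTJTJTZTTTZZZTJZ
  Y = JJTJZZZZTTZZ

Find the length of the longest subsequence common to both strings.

Taking J at X[2]=Y[1]; then J at X[4]=Y[2]; then T at X[5]=Y[3]; then J at X[6]=Y[4]; then Z at X[8]=Y[5]; then Z at X[12]=Y[6]; then Z at X[13]=Y[7]; then Z at X[14]=Y[8]; then T at X[15]=Y[10]; then Z at X[17]=Y[12] gives a common subsequence of length 10. The LCS DP gives dp[17][12] = 10, so this is optimal.

10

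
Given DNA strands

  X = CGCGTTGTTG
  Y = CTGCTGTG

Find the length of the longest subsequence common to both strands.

Taking C at X[1]=Y[1] → G at X[2]=Y[3] → C at X[3]=Y[4] → T at X[6]=Y[5] → G at X[7]=Y[6] → T at X[9]=Y[7] → G at X[10]=Y[8] gives a common subsequence of length 7. Since dp[10][8] = 7, nothing longer is possible.

7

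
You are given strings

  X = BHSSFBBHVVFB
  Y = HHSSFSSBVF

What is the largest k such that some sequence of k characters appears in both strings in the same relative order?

Let dp[i][j] be the LCS length of the first i characters of X and the first j characters of Y. dp[i][j] = dp[i-1][j-1]+1 when the i-th and j-th characters match, else max(dp[i-1][j], dp[i][j-1]).
    ·  H  H  S  S  F  S  S  B  V  F
 ·  0  0  0  0  0  0  0  0  0  0  0
 B  0  0  0  0  0  0  0  0  1  1  1
 H  0  1  1  1  1  1  1  1  1  1  1
 S  0  1  1  2  2  2  2  2  2  2  2
 S  0  1  1  2  3  3  3  3  3  3  3
 F  0  1  1  2  3  4  4  4  4  4  4
 B  0  1  1  2  3  4  4  4  5  5  5
 B  0  1  1  2  3  4  4  4  5  5  5
 H  0  1  2  2  3  4  4  4  5  5  5
 V  0  1  2  2  3  4  4  4  5  6  6
 V  0  1  2  2  3  4  4  4  5  6  6
 F  0  1  2  2  3  4  4  4  5  6  7
 B  0  1  2  2  3  4  4  4  5  6  7
dp[12][10] = 7. One LCS (by backtracking along matches): HSSFBVF.

7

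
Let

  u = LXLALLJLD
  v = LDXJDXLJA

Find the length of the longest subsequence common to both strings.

One common subsequence of length 4: L at u[1]=v[1] → X at u[2]=v[6] → L at u[3]=v[7] → A at u[4]=v[9], and the DP table's final entry dp[9][9] is also 4, so no common subsequence is longer.

4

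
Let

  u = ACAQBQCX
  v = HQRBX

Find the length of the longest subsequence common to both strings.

Let dp[i][j] be the LCS length of the first i characters of u and the first j characters of v. dp[i][j] = dp[i-1][j-1]+1 when the i-th and j-th characters match, else max(dp[i-1][j], dp[i][j-1]).
    ·  H  Q  R  B  X
 ·  0  0  0  0  0  0
 A  0  0  0  0  0  0
 C  0  0  0  0  0  0
 A  0  0  0  0  0  0
 Q  0  0  1  1  1  1
 B  0  0  1  1  2  2
 Q  0  0  1  1  2  2
 C  0  0  1  1  2  2
 X  0  0  1  1  2  3
dp[8][5] = 3. One LCS (by backtracking along matches): QBX.

3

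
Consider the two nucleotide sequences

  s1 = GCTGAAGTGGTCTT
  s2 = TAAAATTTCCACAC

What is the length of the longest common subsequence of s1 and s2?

6

One common subsequence of length 6: T (s1 #3, s2 #1); then A (s1 #5, s2 #4); then A (s1 #6, s2 #5); then T (s1 #8, s2 #7); then T (s1 #11, s2 #8); then C (s1 #12, s2 #14). The LCS DP gives dp[14][14] = 6, so this is optimal.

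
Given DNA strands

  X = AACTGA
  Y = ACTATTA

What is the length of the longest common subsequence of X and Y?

4

One common subsequence of length 4: A [1,1], then A [2,4], then T [4,6], then A [6,7], and the DP table's final entry dp[6][7] is also 4, so no common subsequence is longer.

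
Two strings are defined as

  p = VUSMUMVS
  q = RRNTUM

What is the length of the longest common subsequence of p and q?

Match U (p #5, q #5), M (p #6, q #6) — 2 characters in the same relative order in both. Since dp[8][6] = 2, nothing longer is possible.

2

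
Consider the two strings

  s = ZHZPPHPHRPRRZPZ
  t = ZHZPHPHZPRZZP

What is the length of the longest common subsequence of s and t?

11

Pick Z at s[1]=t[1], then H at s[2]=t[2], then Z at s[3]=t[3], then P at s[5]=t[4], then H at s[6]=t[5], then P at s[7]=t[6], then H at s[8]=t[7], then P at s[10]=t[9], then R at s[11]=t[10], then Z at s[13]=t[12], then P at s[14]=t[13]; all 11 characters appear in both, in order. dp[15][13] = 11 confirms this is the maximum.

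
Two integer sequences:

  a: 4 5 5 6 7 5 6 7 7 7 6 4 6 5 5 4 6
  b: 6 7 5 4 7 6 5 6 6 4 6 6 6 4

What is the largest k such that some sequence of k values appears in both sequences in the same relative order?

Taking 4 at a[1]=b[4]; then 6 at a[4]=b[6]; then 5 at a[6]=b[7]; then 6 at a[7]=b[8]; then 6 at a[11]=b[9]; then 4 at a[12]=b[10]; then 6 at a[13]=b[13]; then 4 at a[16]=b[14] gives a common subsequence of length 8. dp[17][14] = 8 confirms this is the maximum.

8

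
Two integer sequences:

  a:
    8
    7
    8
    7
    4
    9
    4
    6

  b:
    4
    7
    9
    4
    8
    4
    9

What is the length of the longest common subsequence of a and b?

Taking 7 [2,2] → 8 [3,5] → 4 [5,6] → 9 [6,7] gives a common subsequence of length 4, and the DP table's final entry dp[8][7] is also 4, so no common subsequence is longer.

4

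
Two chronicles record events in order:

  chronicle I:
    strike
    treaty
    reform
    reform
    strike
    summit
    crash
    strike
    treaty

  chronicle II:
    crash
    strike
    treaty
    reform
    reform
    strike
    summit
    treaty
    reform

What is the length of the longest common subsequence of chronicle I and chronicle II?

One common subsequence of length 7: strike (chronicle I #1, chronicle II #2) → treaty (chronicle I #2, chronicle II #3) → reform (chronicle I #3, chronicle II #4) → reform (chronicle I #4, chronicle II #5) → strike (chronicle I #5, chronicle II #6) → summit (chronicle I #6, chronicle II #7) → treaty (chronicle I #9, chronicle II #8). dp[9][9] = 7 confirms this is the maximum.

7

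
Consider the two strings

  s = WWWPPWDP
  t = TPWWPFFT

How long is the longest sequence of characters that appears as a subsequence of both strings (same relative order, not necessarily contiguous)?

Let dp[i][j] be the LCS length of the first i characters of s and the first j characters of t. dp[i][j] = dp[i-1][j-1]+1 when the i-th and j-th characters match, else max(dp[i-1][j], dp[i][j-1]).
    ·  T  P  W  W  P  F  F  T
 ·  0  0  0  0  0  0  0  0  0
 W  0  0  0  1  1  1  1  1  1
 W  0  0  0  1  2  2  2  2  2
 W  0  0  0  1  2  2  2  2  2
 P  0  0  1  1  2  3  3  3  3
 P  0  0  1  1  2  3  3  3  3
 W  0  0  1  2  2  3  3  3  3
 D  0  0  1  2  2  3  3  3  3
 P  0  0  1  2  2  3  3  3  3
dp[8][8] = 3. One LCS (by backtracking along matches): WWP.

3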